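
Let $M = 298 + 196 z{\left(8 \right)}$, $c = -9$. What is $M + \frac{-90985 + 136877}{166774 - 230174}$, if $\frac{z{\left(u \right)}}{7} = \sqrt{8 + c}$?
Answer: $\frac{4711827}{15850} + 1372 i \approx 297.28 + 1372.0 i$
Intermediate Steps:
$z{\left(u \right)} = 7 i$ ($z{\left(u \right)} = 7 \sqrt{8 - 9} = 7 \sqrt{-1} = 7 i$)
$M = 298 + 1372 i$ ($M = 298 + 196 \cdot 7 i = 298 + 1372 i \approx 298.0 + 1372.0 i$)
$M + \frac{-90985 + 136877}{166774 - 230174} = \left(298 + 1372 i\right) + \frac{-90985 + 136877}{166774 - 230174} = \left(298 + 1372 i\right) + \frac{45892}{-63400} = \left(298 + 1372 i\right) + 45892 \left(- \frac{1}{63400}\right) = \left(298 + 1372 i\right) - \frac{11473}{15850} = \frac{4711827}{15850} + 1372 i$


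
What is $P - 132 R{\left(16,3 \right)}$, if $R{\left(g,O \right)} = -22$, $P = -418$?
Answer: $2486$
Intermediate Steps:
$P - 132 R{\left(16,3 \right)} = -418 - -2904 = -418 + 2904 = 2486$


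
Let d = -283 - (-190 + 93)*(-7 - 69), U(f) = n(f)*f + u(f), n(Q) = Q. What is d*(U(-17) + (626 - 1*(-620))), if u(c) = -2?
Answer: -11735115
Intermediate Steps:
U(f) = -2 + f² (U(f) = f*f - 2 = f² - 2 = -2 + f²)
d = -7655 (d = -283 - (-97)*(-76) = -283 - 1*7372 = -283 - 7372 = -7655)
d*(U(-17) + (626 - 1*(-620))) = -7655*((-2 + (-17)²) + (626 - 1*(-620))) = -7655*((-2 + 289) + (626 + 620)) = -7655*(287 + 1246) = -7655*1533 = -11735115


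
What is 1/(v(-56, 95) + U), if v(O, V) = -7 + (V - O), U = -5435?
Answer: -1/5291 ≈ -0.00018900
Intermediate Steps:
v(O, V) = -7 + V - O
1/(v(-56, 95) + U) = 1/((-7 + 95 - 1*(-56)) - 5435) = 1/((-7 + 95 + 56) - 5435) = 1/(144 - 5435) = 1/(-5291) = -1/5291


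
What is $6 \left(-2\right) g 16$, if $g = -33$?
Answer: $6336$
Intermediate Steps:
$6 \left(-2\right) g 16 = 6 \left(-2\right) \left(-33\right) 16 = \left(-12\right) \left(-33\right) 16 = 396 \cdot 16 = 6336$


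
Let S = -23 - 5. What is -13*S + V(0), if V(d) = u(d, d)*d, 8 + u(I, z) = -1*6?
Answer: 364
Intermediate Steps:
u(I, z) = -14 (u(I, z) = -8 - 1*6 = -8 - 6 = -14)
S = -28
V(d) = -14*d
-13*S + V(0) = -13*(-28) - 14*0 = 364 + 0 = 364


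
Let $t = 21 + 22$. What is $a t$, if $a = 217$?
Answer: $9331$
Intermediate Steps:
$t = 43$
$a t = 217 \cdot 43 = 9331$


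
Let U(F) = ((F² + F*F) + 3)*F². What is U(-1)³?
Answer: 125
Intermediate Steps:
U(F) = F²*(3 + 2*F²) (U(F) = ((F² + F²) + 3)*F² = (2*F² + 3)*F² = (3 + 2*F²)*F² = F²*(3 + 2*F²))
U(-1)³ = ((-1)²*(3 + 2*(-1)²))³ = (1*(3 + 2*1))³ = (1*(3 + 2))³ = (1*5)³ = 5³ = 125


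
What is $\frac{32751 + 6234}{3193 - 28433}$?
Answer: $- \frac{7797}{5048} \approx -1.5446$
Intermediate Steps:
$\frac{32751 + 6234}{3193 - 28433} = \frac{38985}{-25240} = 38985 \left(- \frac{1}{25240}\right) = - \frac{7797}{5048}$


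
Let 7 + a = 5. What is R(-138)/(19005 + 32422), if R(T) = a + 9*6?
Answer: 52/51427 ≈ 0.0010111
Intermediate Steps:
a = -2 (a = -7 + 5 = -2)
R(T) = 52 (R(T) = -2 + 9*6 = -2 + 54 = 52)
R(-138)/(19005 + 32422) = 52/(19005 + 32422) = 52/51427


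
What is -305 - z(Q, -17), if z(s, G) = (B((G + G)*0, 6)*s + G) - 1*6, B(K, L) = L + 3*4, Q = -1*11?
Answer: -84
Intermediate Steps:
Q = -11
B(K, L) = 12 + L (B(K, L) = L + 12 = 12 + L)
z(s, G) = -6 + G + 18*s (z(s, G) = ((12 + 6)*s + G) - 1*6 = (18*s + G) - 6 = (G + 18*s) - 6 = -6 + G + 18*s)
-305 - z(Q, -17) = -305 - (-6 - 17 + 18*(-11)) = -305 - (-6 - 17 - 198) = -305 - 1*(-221) = -305 + 221 = -84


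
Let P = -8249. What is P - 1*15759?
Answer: -24008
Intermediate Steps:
P - 1*15759 = -8249 - 1*15759 = -8249 - 15759 = -24008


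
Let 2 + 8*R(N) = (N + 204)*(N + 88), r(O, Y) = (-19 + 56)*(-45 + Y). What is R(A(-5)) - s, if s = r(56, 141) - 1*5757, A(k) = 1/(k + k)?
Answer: 3556081/800 ≈ 4445.1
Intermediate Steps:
r(O, Y) = -1665 + 37*Y (r(O, Y) = 37*(-45 + Y) = -1665 + 37*Y)
A(k) = 1/(2*k)
R(N) = -¼ + (88 + N)*(204 + N)/8 (R(N) = -¼ + ((N + 204)*(N + 88))/8 = -¼ + ((204 + N)*(88 + N))/8 = -¼ + ((88 + N)*(204 + N))/8 = -¼ + (88 + N)*(204 + N)/8)
s = -2205 (s = (-1665 + 37*141) - 1*5757 = (-1665 + 5217) - 5757 = 3552 - 5757 = -2205)
R(A(-5)) - s = (8975/4 + ((½)/(-5))²/8 + 73*((½)/(-5))/2) - 1*(-2205) = (8975/4 + ((½)*(-⅕))²/8 + 73*((½)*(-⅕))/2) + 2205 = (8975/4 + (-⅒)²/8 + (73/2)*(-⅒)) + 2205 = (8975/4 + (⅛)*(1/100) - 73/20) + 2205 = (8975/4 + 1/800 - 73/20) + 2205 = 1792081/800 + 2205 = 3556081/800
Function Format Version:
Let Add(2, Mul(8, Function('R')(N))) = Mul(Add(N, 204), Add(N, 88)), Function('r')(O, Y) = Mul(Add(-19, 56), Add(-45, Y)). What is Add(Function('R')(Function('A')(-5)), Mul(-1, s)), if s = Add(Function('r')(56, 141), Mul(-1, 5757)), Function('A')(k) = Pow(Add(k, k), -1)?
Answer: Rational(3556081, 800) ≈ 4445.1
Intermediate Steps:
Function('r')(O, Y) = Add(-1665, Mul(37, Y)) (Function('r')(O, Y) = Mul(37, Add(-45, Y)) = Add(-1665, Mul(37, Y)))
Function('A')(k) = Mul(Rational(1, 2), Pow(k, -1)) (Function('A')(k) = Pow(Mul(2, k), -1) = Mul(Rational(1, 2), Pow(k, -1)))
Function('R')(N) = Add(Rational(-1, 4), Mul(Rational(1, 8), Add(88, N), Add(204, N))) (Function('R')(N) = Add(Rational(-1, 4), Mul(Rational(1, 8), Mul(Add(N, 204), Add(N, 88)))) = Add(Rational(-1, 4), Mul(Rational(1, 8), Mul(Add(204, N), Add(88, N)))) = Add(Rational(-1, 4), Mul(Rational(1, 8), Mul(Add(88, N), Add(204, N)))) = Add(Rational(-1, 4), Mul(Rational(1, 8), Add(88, N), Add(204, N))))
s = -2205 (s = Add(Add(-1665, Mul(37, 141)), Mul(-1, 5757)) = Add(Add(-1665, 5217), -5757) = Add(3552, -5757) = -2205)
Add(Function('R')(Function('A')(-5)), Mul(-1, s)) = Add(Add(Rational(8975, 4), Mul(Rational(1, 8), Pow(Mul(Rational(1, 2), Pow(-5, -1)), 2)), Mul(Rational(73, 2), Mul(Rational(1, 2), Pow(-5, -1)))), Mul(-1, -2205)) = Add(Add(Rational(8975, 4), Mul(Rational(1, 8), Pow(Mul(Rational(1, 2), Rational(-1, 5)), 2)), Mul(Rational(73, 2), Mul(Rational(1, 2), Rational(-1, 5)))), 2205) = Add(Add(Rational(8975, 4), Mul(Rational(1, 8), Pow(Rational(-1, 10), 2)), Mul(Rational(73, 2), Rational(-1, 10))), 2205) = Add(Add(Rational(8975, 4), Mul(Rational(1, 8), Rational(1, 100)), Rational(-73, 20)), 2205) = Add(Add(Rational(8975, 4), Rational(1, 800), Rational(-73, 20)), 2205) = Add(Rational(1792081, 800), 2205) = Rational(3556081, 800)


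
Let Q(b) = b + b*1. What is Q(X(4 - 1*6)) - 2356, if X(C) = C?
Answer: -2360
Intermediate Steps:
Q(b) = 2*b (Q(b) = b + b = 2*b)
Q(X(4 - 1*6)) - 2356 = 2*(4 - 1*6) - 2356 = 2*(4 - 6) - 2356 = 2*(-2) - 2356 = -4 - 2356 = -2360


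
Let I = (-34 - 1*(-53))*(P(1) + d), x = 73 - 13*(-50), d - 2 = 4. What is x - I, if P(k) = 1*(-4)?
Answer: 685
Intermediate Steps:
d = 6 (d = 2 + 4 = 6)
x = 723 (x = 73 + 650 = 723)
P(k) = -4
I = 38 (I = (-34 - 1*(-53))*(-4 + 6) = (-34 + 53)*2 = 19*2 = 38)
x - I = 723 - 1*38 = 723 - 38 = 685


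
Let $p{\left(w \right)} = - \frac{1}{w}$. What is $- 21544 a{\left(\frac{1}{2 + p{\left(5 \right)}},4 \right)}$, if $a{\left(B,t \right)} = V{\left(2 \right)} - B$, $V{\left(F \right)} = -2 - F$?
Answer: $\frac{883304}{9} \approx 98145.0$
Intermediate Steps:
$a{\left(B,t \right)} = -4 - B$ ($a{\left(B,t \right)} = \left(-2 - 2\right) - B = -4 - B$)
$- 21544 a{\left(\frac{1}{2 + p{\left(5 \right)}},4 \right)} = - 21544 \left(-4 - \frac{1}{2 - \frac{1}{5}}\right) = - 21544 \left(-4 - \frac{1}{\frac{9}{5}}\right) = - 21544 \left(-4 - \frac{5}{9}\right) = \left(-21544\right) \left(- \frac{41}{9}\right) = \frac{883304}{9}$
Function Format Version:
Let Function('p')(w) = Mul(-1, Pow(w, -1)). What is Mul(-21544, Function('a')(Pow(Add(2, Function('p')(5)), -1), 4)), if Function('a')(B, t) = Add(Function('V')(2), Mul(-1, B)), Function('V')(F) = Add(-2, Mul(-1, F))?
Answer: Rational(883304, 9) ≈ 98145.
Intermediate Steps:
Function('a')(B, t) = Add(-4, Mul(-1, B)) (Function('a')(B, t) = Add(Add(-2, Mul(-1, 2)), Mul(-1, B)) = Add(Add(-2, -2), Mul(-1, B)) = Add(-4, Mul(-1, B)))
Mul(-21544, Function('a')(Pow(Add(2, Function('p')(5)), -1), 4)) = Mul(-21544, Add(-4, Mul(-1, Pow(Add(2, Mul(-1, Pow(5, -1))), -1)))) = Mul(-21544, Add(-4, Mul(-1, Pow(Add(2, Mul(-1, Rational(1, 5))), -1)))) = Mul(-21544, Add(-4, Mul(-1, Pow(Add(2, Rational(-1, 5)), -1)))) = Mul(-21544, Add(-4, Mul(-1, Pow(Rational(9, 5), -1)))) = Mul(-21544, Add(-4, Mul(-1, Rational(5, 9)))) = Mul(-21544, Add(-4, Rational(-5, 9))) = Mul(-21544, Rational(-41, 9)) = Rational(883304, 9)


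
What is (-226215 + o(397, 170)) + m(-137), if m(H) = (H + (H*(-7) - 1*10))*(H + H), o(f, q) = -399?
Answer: -449102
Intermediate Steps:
m(H) = 2*H*(-10 - 6*H) (m(H) = (H + (-7*H - 10))*(2*H) = (H + (-10 - 7*H))*(2*H) = (-10 - 6*H)*(2*H) = 2*H*(-10 - 6*H))
(-226215 + o(397, 170)) + m(-137) = (-226215 - 399) - 4*(-137)*(5 + 3*(-137)) = -226614 - 4*(-137)*(5 - 411) = -226614 - 4*(-137)*(-406) = -226614 - 222488 = -449102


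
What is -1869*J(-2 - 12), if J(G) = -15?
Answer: 28035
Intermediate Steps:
-1869*J(-2 - 12) = -1869*(-15) = 28035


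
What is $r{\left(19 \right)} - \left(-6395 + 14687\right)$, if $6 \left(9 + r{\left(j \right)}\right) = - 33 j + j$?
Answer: $- \frac{25207}{3} \approx -8402.3$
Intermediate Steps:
$r{\left(j \right)} = -9 - \frac{16 j}{3}$ ($r{\left(j \right)} = -9 + \frac{- 33 j + j}{6} = -9 + \frac{\left(-32\right) j}{6} = -9 - \frac{16 j}{3}$)
$r{\left(19 \right)} - \left(-6395 + 14687\right) = \left(-9 - \frac{304}{3}\right) - \left(-6395 + 14687\right) = \left(-9 - \frac{304}{3}\right) - 8292 = - \frac{331}{3} - 8292 = - \frac{25207}{3}$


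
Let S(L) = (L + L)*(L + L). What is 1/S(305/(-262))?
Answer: 17161/93025 ≈ 0.18448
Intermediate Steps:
S(L) = 4*L² (S(L) = (2*L)*(2*L) = 4*L²)
1/S(305/(-262)) = 1/(4*(305/(-262))²) = 1/(4*(305*(-1/262))²) = 1/(4*(-305/262)²) = 1/(4*(93025/68644)) = 1/(93025/17161) = 17161/93025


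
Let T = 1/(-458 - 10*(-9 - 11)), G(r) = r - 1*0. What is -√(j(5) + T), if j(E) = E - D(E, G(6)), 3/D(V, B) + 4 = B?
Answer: -√58179/129 ≈ -1.8698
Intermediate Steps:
G(r) = r (G(r) = r + 0 = r)
D(V, B) = 3/(-4 + B)
j(E) = -3/2 + E (j(E) = E - 3/(-4 + 6) = E - 3/2 = -3/2 + E)
T = -1/258 (T = 1/(-458 - 10*(-20)) = 1/(-458 + 200) = 1/(-258) = -1/258 ≈ -0.0038760)
-√(j(5) + T) = -√((-3/2 + 5) - 1/258) = -√(7/2 - 1/258) = -√(451/129) = -√58179/129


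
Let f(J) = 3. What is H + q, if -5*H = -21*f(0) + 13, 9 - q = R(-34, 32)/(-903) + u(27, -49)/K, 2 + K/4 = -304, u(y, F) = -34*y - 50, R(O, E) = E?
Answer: 840218/46053 ≈ 18.245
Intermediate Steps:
u(y, F) = -50 - 34*y
K = -1224 (K = -8 + 4*(-304) = -8 - 1216 = -1224)
q = 379688/46053 (q = 9 - (32/(-903) + (-50 - 34*27)/(-1224)) = 9 - (32*(-1/903) + (-50 - 918)*(-1/1224)) = 9 - (-32/903 - 968*(-1/1224)) = 9 - (-32/903 + 121/153) = 9 - 1*34789/46053 = 9 - 34789/46053 = 379688/46053 ≈ 8.2446)
H = 10 (H = -(-21*3 + 13)/5 = -(-63 + 13)/5 = -⅕*(-50) = 10)
H + q = 10 + 379688/46053 = 840218/46053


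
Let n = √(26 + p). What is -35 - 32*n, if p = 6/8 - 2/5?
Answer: -35 - 16*√2635/5 ≈ -199.26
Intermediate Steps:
p = 7/20 (p = 6*(⅛) - 2*⅕ = ¾ - ⅖ = 7/20 ≈ 0.35000)
n = √2635/10 (n = √(26 + 7/20) = √(527/20) = √2635/10 ≈ 5.1332)
-35 - 32*n = -35 - 16*√2635/5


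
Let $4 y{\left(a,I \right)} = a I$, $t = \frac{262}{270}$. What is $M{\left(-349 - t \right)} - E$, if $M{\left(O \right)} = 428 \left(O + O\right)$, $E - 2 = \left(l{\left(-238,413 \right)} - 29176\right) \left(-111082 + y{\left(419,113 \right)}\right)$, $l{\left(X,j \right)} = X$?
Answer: $- \frac{788264827237}{270} \approx -2.9195 \cdot 10^{9}$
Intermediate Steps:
$t = \frac{131}{135}$ ($t = 262 \cdot \frac{1}{270} = \frac{131}{135} \approx 0.97037$)
$y{\left(a,I \right)} = \frac{I a}{4}$ ($y{\left(a,I \right)} = \frac{a I}{4} = \frac{I a}{4}$)
$E = \frac{5838399571}{2}$ ($E = 2 + \left(-238 - 29176\right) \left(-111082 + \frac{1}{4} \cdot 113 \cdot 419\right) = 2 - 29414 \left(-111082 + \frac{47347}{4}\right) = 2 - - \frac{5838399567}{2} = 2 + \frac{5838399567}{2} = \frac{5838399571}{2} \approx 2.9192 \cdot 10^{9}$)
$M{\left(O \right)} = 856 O$ ($M{\left(O \right)} = 428 \cdot 2 O = 856 O$)
$M{\left(-349 - t \right)} - E = 856 \left(-349 - \frac{131}{135}\right) - \frac{5838399571}{2} = 856 \left(- \frac{47246}{135}\right) - \frac{5838399571}{2} = - \frac{40442576}{135} - \frac{5838399571}{2} = - \frac{788264827237}{270}$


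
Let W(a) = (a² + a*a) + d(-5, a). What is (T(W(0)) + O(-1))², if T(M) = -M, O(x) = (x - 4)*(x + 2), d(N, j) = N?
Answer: 0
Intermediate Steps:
W(a) = -5 + 2*a² (W(a) = (a² + a*a) - 5 = (a² + a²) - 5 = 2*a² - 5 = -5 + 2*a²)
O(x) = (-4 + x)*(2 + x)
(T(W(0)) + O(-1))² = (-(-5 + 2*0²) + (-8 + (-1)² - 2*(-1)))² = (-(-5 + 2*0) + (-8 + 1 + 2))² = (-(-5 + 0) - 5)² = (-1*(-5) - 5)² = (5 - 5)² = 0² = 0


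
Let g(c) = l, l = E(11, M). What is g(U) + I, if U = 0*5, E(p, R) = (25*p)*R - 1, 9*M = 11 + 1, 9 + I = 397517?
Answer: 1193621/3 ≈ 3.9787e+5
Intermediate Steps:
I = 397508 (I = -9 + 397517 = 397508)
M = 4/3 (M = (11 + 1)/9 = (1/9)*12 = 4/3 ≈ 1.3333)
E(p, R) = -1 + 25*R*p (E(p, R) = 25*R*p - 1 = -1 + 25*R*p)
l = 1097/3 (l = -1 + 25*(4/3)*11 = -1 + 1100/3 = 1097/3 ≈ 365.67)
U = 0
g(c) = 1097/3
g(U) + I = 1097/3 + 397508 = 1193621/3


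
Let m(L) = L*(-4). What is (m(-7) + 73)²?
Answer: 10201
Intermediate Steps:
m(L) = -4*L
(m(-7) + 73)² = (-4*(-7) + 73)² = (28 + 73)² = 101² = 10201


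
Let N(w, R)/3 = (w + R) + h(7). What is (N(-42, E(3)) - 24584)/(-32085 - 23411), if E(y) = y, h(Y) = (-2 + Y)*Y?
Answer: 6149/13874 ≈ 0.44320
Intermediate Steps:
h(Y) = Y*(-2 + Y)
N(w, R) = 105 + 3*R + 3*w (N(w, R) = 3*((w + R) + 7*(-2 + 7)) = 3*((R + w) + 7*5) = 3*((R + w) + 35) = 3*(35 + R + w) = 105 + 3*R + 3*w)
(N(-42, E(3)) - 24584)/(-32085 - 23411) = ((105 + 3*3 + 3*(-42)) - 24584)/(-32085 - 23411) = ((105 + 9 - 126) - 24584)/(-55496) = (-12 - 24584)*(-1/55496) = -24596*(-1/55496) = 6149/13874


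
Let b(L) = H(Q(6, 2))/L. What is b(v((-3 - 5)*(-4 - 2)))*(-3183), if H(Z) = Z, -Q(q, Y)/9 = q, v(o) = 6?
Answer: 28647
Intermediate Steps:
Q(q, Y) = -9*q
b(L) = -54/L (b(L) = (-9*6)/L = -54/L)
b(v((-3 - 5)*(-4 - 2)))*(-3183) = -54/6*(-3183) = -54*1/6*(-3183) = -9*(-3183) = 28647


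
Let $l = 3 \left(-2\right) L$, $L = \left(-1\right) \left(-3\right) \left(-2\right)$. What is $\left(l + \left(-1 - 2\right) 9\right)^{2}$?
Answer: $81$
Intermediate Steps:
$L = -6$ ($L = 3 \left(-2\right) = -6$)
$l = 36$ ($l = 3 \left(-2\right) \left(-6\right) = \left(-6\right) \left(-6\right) = 36$)
$\left(l + \left(-1 - 2\right) 9\right)^{2} = \left(36 + \left(-1 - 2\right) 9\right)^{2} = \left(36 - 27\right)^{2} = 9^{2} = 81$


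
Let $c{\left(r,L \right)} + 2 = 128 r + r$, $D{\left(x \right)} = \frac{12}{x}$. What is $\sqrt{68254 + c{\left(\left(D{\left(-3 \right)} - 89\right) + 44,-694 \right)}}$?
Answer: $\sqrt{61931} \approx 248.86$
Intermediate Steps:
$c{\left(r,L \right)} = -2 + 129 r$ ($c{\left(r,L \right)} = -2 + \left(128 r + r\right) = -2 + 129 r$)
$\sqrt{68254 + c{\left(\left(D{\left(-3 \right)} - 89\right) + 44,-694 \right)}} = \sqrt{68254 + \left(-2 + 129 \left(\left(\frac{12}{-3} - 89\right) + 44\right)\right)} = \sqrt{68254 + \left(-2 + 129 \left(\left(12 \left(- \frac{1}{3}\right) - 89\right) + 44\right)\right)} = \sqrt{68254 + \left(-2 + 129 \left(\left(-4 - 89\right) + 44\right)\right)} = \sqrt{68254 + \left(-2 + 129 \left(-93 + 44\right)\right)} = \sqrt{68254 + \left(-2 + 129 \left(-49\right)\right)} = \sqrt{68254 - 6323} = \sqrt{61931}$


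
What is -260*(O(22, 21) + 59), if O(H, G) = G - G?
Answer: -15340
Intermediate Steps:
O(H, G) = 0
-260*(O(22, 21) + 59) = -260*(0 + 59) = -260*59 = -15340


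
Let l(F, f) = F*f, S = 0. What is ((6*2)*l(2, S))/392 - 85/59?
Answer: -85/59 ≈ -1.4407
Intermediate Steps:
((6*2)*l(2, S))/392 - 85/59 = ((6*2)*(2*0))/392 - 85/59 = (12*0)*(1/392) - 85*1/59 = 0*(1/392) - 85/59 = 0 - 85/59 = -85/59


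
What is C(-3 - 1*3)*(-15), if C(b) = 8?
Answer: -120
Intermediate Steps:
C(-3 - 1*3)*(-15) = 8*(-15) = -120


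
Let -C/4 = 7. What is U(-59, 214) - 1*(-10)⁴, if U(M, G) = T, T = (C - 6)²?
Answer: -8844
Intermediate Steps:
C = -28 (C = -4*7 = -28)
T = 1156 (T = (-28 - 6)² = (-34)² = 1156)
U(M, G) = 1156
U(-59, 214) - 1*(-10)⁴ = 1156 - 1*(-10)⁴ = 1156 - 1*10000 = 1156 - 10000 = -8844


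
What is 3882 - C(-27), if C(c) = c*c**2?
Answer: 23565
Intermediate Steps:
C(c) = c**3
3882 - C(-27) = 3882 - 1*(-27)**3 = 3882 - 1*(-19683) = 3882 + 19683 = 23565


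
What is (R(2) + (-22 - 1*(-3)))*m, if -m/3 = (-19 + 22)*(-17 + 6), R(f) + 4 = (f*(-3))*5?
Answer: -5247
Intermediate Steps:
R(f) = -4 - 15*f (R(f) = -4 + (f*(-3))*5 = -4 - 3*f*5 = -4 - 15*f)
m = 99 (m = -3*(-19 + 22)*(-17 + 6) = -9*(-11) = -3*(-33) = 99)
(R(2) + (-22 - 1*(-3)))*m = ((-4 - 15*2) + (-22 - 1*(-3)))*99 = ((-4 - 30) + (-22 + 3))*99 = (-34 - 19)*99 = -53*99 = -5247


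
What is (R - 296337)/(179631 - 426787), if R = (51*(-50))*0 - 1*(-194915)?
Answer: 50711/123578 ≈ 0.41036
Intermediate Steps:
R = 194915 (R = -2550*0 + 194915 = 0 + 194915 = 194915)
(R - 296337)/(179631 - 426787) = (194915 - 296337)/(179631 - 426787) = -101422/(-247156) = -101422*(-1/247156) = 50711/123578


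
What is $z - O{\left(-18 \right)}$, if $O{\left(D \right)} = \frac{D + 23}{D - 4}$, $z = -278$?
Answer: $- \frac{6111}{22} \approx -277.77$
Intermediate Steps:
$O{\left(D \right)} = \frac{23 + D}{-4 + D}$
$z - O{\left(-18 \right)} = -278 - \frac{23 - 18}{-4 - 18} = -278 - \frac{1}{-22} \cdot 5 = -278 - \left(- \frac{1}{22}\right) 5 = -278 - - \frac{5}{22} = -278 + \frac{5}{22} = - \frac{6111}{22}$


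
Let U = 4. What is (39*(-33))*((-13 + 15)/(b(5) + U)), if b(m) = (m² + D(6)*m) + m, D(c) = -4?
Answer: -1287/7 ≈ -183.86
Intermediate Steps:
b(m) = m² - 3*m (b(m) = (m² - 4*m) + m = m² - 3*m)
(39*(-33))*((-13 + 15)/(b(5) + U)) = (39*(-33))*((-13 + 15)/(5*(-3 + 5) + 4)) = -2574/(5*2 + 4) = -2574/(10 + 4) = -2574/14 = -1287*⅐ = -1287/7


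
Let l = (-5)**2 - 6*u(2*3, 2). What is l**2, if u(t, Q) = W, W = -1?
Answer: 961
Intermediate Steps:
u(t, Q) = -1
l = 31 (l = (-5)**2 - 6*(-1) = 25 + 6 = 31)
l**2 = 31**2 = 961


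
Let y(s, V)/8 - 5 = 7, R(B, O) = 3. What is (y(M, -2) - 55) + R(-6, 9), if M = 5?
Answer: 44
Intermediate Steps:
y(s, V) = 96 (y(s, V) = 40 + 8*7 = 40 + 56 = 96)
(y(M, -2) - 55) + R(-6, 9) = (96 - 55) + 3 = 41 + 3 = 44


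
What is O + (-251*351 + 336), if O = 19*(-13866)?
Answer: -351219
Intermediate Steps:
O = -263454
O + (-251*351 + 336) = -263454 + (-251*351 + 336) = -263454 + (-88101 + 336) = -263454 - 87765 = -351219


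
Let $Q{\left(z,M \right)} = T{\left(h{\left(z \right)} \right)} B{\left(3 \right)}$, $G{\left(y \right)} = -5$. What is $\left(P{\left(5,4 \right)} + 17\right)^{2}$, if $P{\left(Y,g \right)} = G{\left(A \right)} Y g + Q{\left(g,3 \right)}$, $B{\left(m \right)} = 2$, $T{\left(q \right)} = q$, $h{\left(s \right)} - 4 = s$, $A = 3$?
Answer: $4489$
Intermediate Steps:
$h{\left(s \right)} = 4 + s$
$Q{\left(z,M \right)} = 8 + 2 z$ ($Q{\left(z,M \right)} = \left(4 + z\right) 2 = 8 + 2 z$)
$P{\left(Y,g \right)} = 8 + 2 g - 5 Y g$ ($P{\left(Y,g \right)} = - 5 Y g + \left(8 + 2 g\right) = 8 + 2 g - 5 Y g$)
$\left(P{\left(5,4 \right)} + 17\right)^{2} = \left(\left(8 + 2 \cdot 4 - 25 \cdot 4\right) + 17\right)^{2} = \left(\left(8 + 8 - 100\right) + 17\right)^{2} = \left(-84 + 17\right)^{2} = \left(-67\right)^{2} = 4489$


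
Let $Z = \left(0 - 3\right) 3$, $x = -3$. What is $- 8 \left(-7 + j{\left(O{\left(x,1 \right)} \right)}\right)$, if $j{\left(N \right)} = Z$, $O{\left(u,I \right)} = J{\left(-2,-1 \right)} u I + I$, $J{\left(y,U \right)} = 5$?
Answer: $128$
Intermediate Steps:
$O{\left(u,I \right)} = I + 5 I u$ ($O{\left(u,I \right)} = 5 u I + I = 5 I u + I = I + 5 I u$)
$Z = -9$ ($Z = \left(-3\right) 3 = -9$)
$j{\left(N \right)} = -9$
$- 8 \left(-7 + j{\left(O{\left(x,1 \right)} \right)}\right) = - 8 \left(-7 - 9\right) = \left(-8\right) \left(-16\right) = 128$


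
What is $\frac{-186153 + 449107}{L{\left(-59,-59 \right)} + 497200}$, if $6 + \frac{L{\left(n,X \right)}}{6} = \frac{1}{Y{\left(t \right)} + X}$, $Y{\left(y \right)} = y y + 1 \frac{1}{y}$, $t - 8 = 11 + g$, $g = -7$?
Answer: $\frac{134238017}{253802258} \approx 0.52891$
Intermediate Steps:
$t = 12$ ($t = 8 + \left(11 - 7\right) = 8 + 4 = 12$)
$Y{\left(y \right)} = \frac{1}{y} + y^{2}$ ($Y{\left(y \right)} = y^{2} + \frac{1}{y} = \frac{1}{y} + y^{2}$)
$L{\left(n,X \right)} = -36 + \frac{6}{\frac{1729}{12} + X}$ ($L{\left(n,X \right)} = -36 + \frac{6}{\frac{1 + 12^{3}}{12} + X} = -36 + \frac{6}{\frac{1 + 1728}{12} + X} = -36 + \frac{6}{\frac{1}{12} \cdot 1729 + X} = -36 + \frac{6}{\frac{1729}{12} + X}$)
$\frac{-186153 + 449107}{L{\left(-59,-59 \right)} + 497200} = \frac{-186153 + 449107}{\frac{36 \left(-1727 - -708\right)}{1729 + 12 \left(-59\right)} + 497200} = \frac{262954}{\frac{36 \left(-1727 + 708\right)}{1729 - 708} + 497200} = \frac{262954}{36 \cdot \frac{1}{1021} \left(-1019\right) + 497200} = \frac{262954}{- \frac{36684}{1021} + 497200} = \frac{262954}{\frac{507604516}{1021}} = 262954 \cdot \frac{1021}{507604516} = \frac{134238017}{253802258}$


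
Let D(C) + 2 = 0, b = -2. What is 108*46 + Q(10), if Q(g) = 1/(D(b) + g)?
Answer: 39745/8 ≈ 4968.1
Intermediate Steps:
D(C) = -2 (D(C) = -2 + 0 = -2)
Q(g) = 1/(-2 + g)
108*46 + Q(10) = 108*46 + 1/(-2 + 10) = 4968 + 1/8 = 4968 + ⅛ = 39745/8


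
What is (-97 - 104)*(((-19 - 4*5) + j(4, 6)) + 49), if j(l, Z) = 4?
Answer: -2814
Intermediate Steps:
(-97 - 104)*(((-19 - 4*5) + j(4, 6)) + 49) = (-97 - 104)*(((-19 - 4*5) + 4) + 49) = -201*(((-19 - 20) + 4) + 49) = -201*((-39 + 4) + 49) = -201*(-35 + 49) = -201*14 = -2814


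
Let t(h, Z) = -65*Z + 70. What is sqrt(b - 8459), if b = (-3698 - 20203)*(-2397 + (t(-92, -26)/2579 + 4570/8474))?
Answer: sqrt(6836253269788331374897)/10927223 ≈ 7566.6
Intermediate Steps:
t(h, Z) = 70 - 65*Z
b = 625709140367796/10927223 (b = (-3698 - 20203)*(-2397 + ((70 - 65*(-26))/2579 + 4570/8474)) = -23901*(-2397 + ((70 + 1690)*(1/2579) + 4570*(1/8474))) = -23901*(-2397 + (1760*(1/2579) + 2285/4237)) = -23901*(-2397 + (1760/2579 + 2285/4237)) = -23901*(-2397 + 13350135/10927223) = -23901*(-26179203396/10927223) = 625709140367796/10927223 ≈ 5.7262e+7)
sqrt(b - 8459) = sqrt(625709140367796/10927223 - 8459) = sqrt(625616706988439/10927223) = sqrt(6836253269788331374897)/10927223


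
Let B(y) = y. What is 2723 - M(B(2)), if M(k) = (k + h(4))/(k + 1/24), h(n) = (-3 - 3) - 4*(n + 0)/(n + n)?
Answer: 133571/49 ≈ 2725.9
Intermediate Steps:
h(n) = -8 (h(n) = -6 - 4*n/(2*n) = -6 - 4*n*1/(2*n) = -6 - 4*1/2 = -6 - 2 = -8)
M(k) = (-8 + k)/(1/24 + k) (M(k) = (k - 8)/(k + 1/24) = (-8 + k)/(k + 1/24) = (-8 + k)/(1/24 + k))
2723 - M(B(2)) = 2723 - 24*(-8 + 2)/(1 + 24*2) = 2723 - 24*(-6)/(1 + 48) = 2723 - 24*(-6)/49 = 2723 - 1*(-144/49) = 2723 + 144/49 = 133571/49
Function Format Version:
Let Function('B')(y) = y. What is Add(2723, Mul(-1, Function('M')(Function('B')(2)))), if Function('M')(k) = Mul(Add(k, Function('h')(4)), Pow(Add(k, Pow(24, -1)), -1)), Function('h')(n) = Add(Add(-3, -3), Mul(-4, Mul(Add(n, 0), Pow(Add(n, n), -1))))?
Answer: Rational(133571, 49) ≈ 2725.9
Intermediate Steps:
Function('h')(n) = -8 (Function('h')(n) = Add(-6, Mul(-4, Mul(n, Pow(Mul(2, n), -1)))) = Add(-6, Mul(-4, Mul(n, Mul(Rational(1, 2), Pow(n, -1))))) = Add(-6, Mul(-4, Rational(1, 2))) = Add(-6, -2) = -8)
Function('M')(k) = Mul(Pow(Add(Rational(1, 24), k), -1), Add(-8, k)) (Function('M')(k) = Mul(Add(k, -8), Pow(Add(k, Pow(24, -1)), -1)) = Mul(Add(-8, k), Pow(Add(k, Rational(1, 24)), -1)) = Mul(Add(-8, k), Pow(Add(Rational(1, 24), k), -1)) = Mul(Pow(Add(Rational(1, 24), k), -1), Add(-8, k)))
Add(2723, Mul(-1, Function('M')(Function('B')(2)))) = Add(2723, Mul(-1, Mul(24, Pow(Add(1, Mul(24, 2)), -1), Add(-8, 2)))) = Add(2723, Mul(-1, Mul(24, Pow(Add(1, 48), -1), -6))) = Add(2723, Mul(-1, Mul(24, Pow(49, -1), -6))) = Add(2723, Mul(-1, Mul(24, Rational(1, 49), -6))) = Add(2723, Mul(-1, Rational(-144, 49))) = Add(2723, Rational(144, 49)) = Rational(133571, 49)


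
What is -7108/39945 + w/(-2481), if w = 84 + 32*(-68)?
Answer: 21976664/33034515 ≈ 0.66526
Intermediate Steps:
w = -2092 (w = 84 - 2176 = -2092)
-7108/39945 + w/(-2481) = -7108/39945 - 2092/(-2481) = -7108*1/39945 - 2092*(-1/2481) = -7108/39945 + 2092/2481 = 21976664/33034515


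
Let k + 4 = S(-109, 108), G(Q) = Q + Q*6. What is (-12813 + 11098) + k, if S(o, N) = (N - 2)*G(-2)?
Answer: -3203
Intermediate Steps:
G(Q) = 7*Q (G(Q) = Q + 6*Q = 7*Q)
S(o, N) = 28 - 14*N (S(o, N) = (N - 2)*(7*(-2)) = (-2 + N)*(-14) = 28 - 14*N)
k = -1488 (k = -4 + (28 - 14*108) = -4 + (28 - 1512) = -4 - 1484 = -1488)
(-12813 + 11098) + k = (-12813 + 11098) - 1488 = -1715 - 1488 = -3203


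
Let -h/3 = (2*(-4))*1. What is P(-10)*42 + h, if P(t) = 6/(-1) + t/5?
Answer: -312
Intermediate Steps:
P(t) = -6 + t/5 (P(t) = 6*(-1) + t*(1/5) = -6 + t/5)
h = 24 (h = -3*2*(-4) = -(-24) = -3*(-8) = 24)
P(-10)*42 + h = (-6 + (1/5)*(-10))*42 + 24 = (-6 - 2)*42 + 24 = -8*42 + 24 = -336 + 24 = -312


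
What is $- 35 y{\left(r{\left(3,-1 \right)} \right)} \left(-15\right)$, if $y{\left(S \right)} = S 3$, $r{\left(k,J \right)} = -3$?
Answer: $-4725$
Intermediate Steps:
$y{\left(S \right)} = 3 S$
$- 35 y{\left(r{\left(3,-1 \right)} \right)} \left(-15\right) = - 35 \cdot 3 \left(-3\right) \left(-15\right) = \left(-35\right) \left(-9\right) \left(-15\right) = 315 \left(-15\right) = -4725$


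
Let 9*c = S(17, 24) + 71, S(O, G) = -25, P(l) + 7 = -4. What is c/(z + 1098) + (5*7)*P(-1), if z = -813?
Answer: -987479/2565 ≈ -384.98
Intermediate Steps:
P(l) = -11 (P(l) = -7 - 4 = -11)
c = 46/9 (c = (-25 + 71)/9 = (⅑)*46 = 46/9 ≈ 5.1111)
c/(z + 1098) + (5*7)*P(-1) = (46/9)/(-813 + 1098) + (5*7)*(-11) = (46/9)/285 + 35*(-11) = (1/285)*(46/9) - 385 = 46/2565 - 385 = -987479/2565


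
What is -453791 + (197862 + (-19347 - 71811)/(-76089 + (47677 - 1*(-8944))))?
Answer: -2491167307/9734 ≈ -2.5592e+5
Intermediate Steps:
-453791 + (197862 + (-19347 - 71811)/(-76089 + (47677 - 1*(-8944)))) = -453791 + (197862 - 91158/(-76089 + (47677 + 8944))) = -453791 + (197862 - 91158/(-76089 + 56621)) = -453791 + (197862 - 91158/(-19468)) = -453791 + (197862 - 91158*(-1/19468)) = -453791 + (197862 + 45579/9734) = -453791 + 1926034287/9734 = -2491167307/9734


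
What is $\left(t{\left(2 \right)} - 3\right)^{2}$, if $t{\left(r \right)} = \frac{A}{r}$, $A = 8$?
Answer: $1$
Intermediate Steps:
$t{\left(r \right)} = \frac{8}{r}$
$\left(t{\left(2 \right)} - 3\right)^{2} = \left(\frac{8}{2} - 3\right)^{2} = \left(8 \cdot \frac{1}{2} - 3\right)^{2} = \left(4 - 3\right)^{2} = 1^{2} = 1$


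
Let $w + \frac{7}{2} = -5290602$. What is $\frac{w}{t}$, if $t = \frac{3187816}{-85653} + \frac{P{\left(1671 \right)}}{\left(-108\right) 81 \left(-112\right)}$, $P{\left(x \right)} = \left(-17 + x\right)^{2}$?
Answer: $\frac{12333100034375064}{80250647963} \approx 1.5368 \cdot 10^{5}$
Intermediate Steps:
$w = - \frac{10581211}{2}$ ($w = - \frac{7}{2} - 5290602 = - \frac{10581211}{2} \approx -5.2906 \cdot 10^{6}$)
$t = - \frac{80250647963}{2331132048}$ ($t = \frac{3187816}{-85653} + \frac{\left(-17 + 1671\right)^{2}}{\left(-108\right) 81 \left(-112\right)} = 3187816 \left(- \frac{1}{85653}\right) + \frac{1654^{2}}{\left(-8748\right) \left(-112\right)} = - \frac{3187816}{85653} + \frac{2735716}{979776} = - \frac{3187816}{85653} + 2735716 \cdot \frac{1}{979776} = - \frac{3187816}{85653} + \frac{683929}{244944} = - \frac{80250647963}{2331132048} \approx -34.426$)
$\frac{w}{t} = - \frac{10581211}{2 \left(- \frac{80250647963}{2331132048}\right)} = \left(- \frac{10581211}{2}\right) \left(- \frac{2331132048}{80250647963}\right) = \frac{12333100034375064}{80250647963}$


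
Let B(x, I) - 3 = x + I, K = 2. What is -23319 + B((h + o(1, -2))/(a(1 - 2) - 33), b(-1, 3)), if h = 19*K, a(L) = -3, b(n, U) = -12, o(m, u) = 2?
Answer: -209962/9 ≈ -23329.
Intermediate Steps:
h = 38 (h = 19*2 = 38)
B(x, I) = 3 + I + x (B(x, I) = 3 + (x + I) = 3 + (I + x) = 3 + I + x)
-23319 + B((h + o(1, -2))/(a(1 - 2) - 33), b(-1, 3)) = -23319 + (3 - 12 + (38 + 2)/(-3 - 33)) = -23319 + (3 - 12 + 40/(-36)) = -23319 + (3 - 12 + 40*(-1/36)) = -23319 + (3 - 12 - 10/9) = -23319 - 91/9 = -209962/9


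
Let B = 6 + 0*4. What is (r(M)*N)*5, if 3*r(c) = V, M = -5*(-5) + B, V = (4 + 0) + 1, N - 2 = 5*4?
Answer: 550/3 ≈ 183.33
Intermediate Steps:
N = 22 (N = 2 + 5*4 = 2 + 20 = 22)
B = 6 (B = 6 + 0 = 6)
V = 5 (V = 4 + 1 = 5)
M = 31 (M = -5*(-5) + 6 = 25 + 6 = 31)
r(c) = 5/3 (r(c) = (⅓)*5 = 5/3)
(r(M)*N)*5 = ((5/3)*22)*5 = (110/3)*5 = 550/3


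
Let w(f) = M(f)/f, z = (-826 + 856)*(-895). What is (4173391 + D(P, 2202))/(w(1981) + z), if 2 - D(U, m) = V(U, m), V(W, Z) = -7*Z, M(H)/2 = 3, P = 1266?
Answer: -2766008889/17729948 ≈ -156.01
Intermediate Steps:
z = -26850 (z = 30*(-895) = -26850)
M(H) = 6 (M(H) = 2*3 = 6)
w(f) = 6/f
D(U, m) = 2 + 7*m (D(U, m) = 2 - (-7)*m = 2 + 7*m)
(4173391 + D(P, 2202))/(w(1981) + z) = (4173391 + (2 + 7*2202))/(6/1981 - 26850) = (4173391 + (2 + 15414))/(6*(1/1981) - 26850) = (4173391 + 15416)/(6/1981 - 26850) = 4188807/(-53189844/1981) = 4188807*(-1981/53189844) = -2766008889/17729948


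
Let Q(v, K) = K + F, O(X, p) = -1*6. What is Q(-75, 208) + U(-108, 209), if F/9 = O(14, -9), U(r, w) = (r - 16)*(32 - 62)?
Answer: 3874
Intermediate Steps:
U(r, w) = 480 - 30*r (U(r, w) = (-16 + r)*(-30) = 480 - 30*r)
O(X, p) = -6
F = -54 (F = 9*(-6) = -54)
Q(v, K) = -54 + K (Q(v, K) = K - 54 = -54 + K)
Q(-75, 208) + U(-108, 209) = (-54 + 208) + (480 - 30*(-108)) = 154 + (480 + 3240) = 154 + 3720 = 3874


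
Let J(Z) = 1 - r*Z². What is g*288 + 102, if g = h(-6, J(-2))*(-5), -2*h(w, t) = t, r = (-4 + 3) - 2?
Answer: 9462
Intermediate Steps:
r = -3 (r = -1 - 2 = -3)
J(Z) = 1 + 3*Z² (J(Z) = 1 - (-3)*Z² = 1 + 3*Z²)
h(w, t) = -t/2
g = 65/2 (g = -(1 + 3*(-2)²)/2*(-5) = -(1 + 3*4)/2*(-5) = -(1 + 12)/2*(-5) = -½*13*(-5) = -13/2*(-5) = 65/2 ≈ 32.500)
g*288 + 102 = (65/2)*288 + 102 = 9360 + 102 = 9462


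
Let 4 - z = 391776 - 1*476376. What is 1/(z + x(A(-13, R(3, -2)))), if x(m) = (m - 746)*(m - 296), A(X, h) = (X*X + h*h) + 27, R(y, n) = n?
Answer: 1/137020 ≈ 7.2982e-6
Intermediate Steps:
A(X, h) = 27 + X**2 + h**2 (A(X, h) = (X**2 + h**2) + 27 = 27 + X**2 + h**2)
z = 84604 (z = 4 - (391776 - 1*476376) = 4 - (391776 - 476376) = 4 - 1*(-84600) = 4 + 84600 = 84604)
x(m) = (-746 + m)*(-296 + m)
1/(z + x(A(-13, R(3, -2)))) = 1/(84604 + (220816 + (27 + (-13)**2 + (-2)**2)**2 - 1042*(27 + (-13)**2 + (-2)**2))) = 1/(84604 + (220816 + (27 + 169 + 4)**2 - 1042*(27 + 169 + 4))) = 1/(84604 + (220816 + 200**2 - 1042*200)) = 1/(84604 + (220816 + 40000 - 208400)) = 1/(84604 + 52416) = 1/137020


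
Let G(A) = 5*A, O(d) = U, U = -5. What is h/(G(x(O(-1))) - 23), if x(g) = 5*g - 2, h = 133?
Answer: -133/158 ≈ -0.84177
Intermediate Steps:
O(d) = -5
x(g) = -2 + 5*g
h/(G(x(O(-1))) - 23) = 133/(5*(-2 + 5*(-5)) - 23) = 133/(5*(-2 - 25) - 23) = 133/(5*(-27) - 23) = 133/(-135 - 23) = 133/(-158) = -1/158*133 = -133/158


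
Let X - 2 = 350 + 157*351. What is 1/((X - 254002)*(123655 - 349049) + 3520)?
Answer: 1/44750404462 ≈ 2.2346e-11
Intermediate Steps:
X = 55459 (X = 2 + (350 + 157*351) = 2 + (350 + 55107) = 2 + 55457 = 55459)
1/((X - 254002)*(123655 - 349049) + 3520) = 1/((55459 - 254002)*(123655 - 349049) + 3520) = 1/(-198543*(-225394) + 3520) = 1/(44750400942 + 3520) = 1/44750404462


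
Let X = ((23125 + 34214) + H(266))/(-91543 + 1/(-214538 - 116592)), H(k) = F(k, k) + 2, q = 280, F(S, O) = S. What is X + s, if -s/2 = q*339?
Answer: -5754569436321350/30312633591 ≈ -1.8984e+5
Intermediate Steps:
s = -189840 (s = -560*339 = -2*94920 = -189840)
H(k) = 2 + k (H(k) = k + 2 = 2 + k)
X = -19075405910/30312633591 (X = ((23125 + 34214) + (2 + 266))/(-91543 + 1/(-214538 - 116592)) = (57339 + 268)/(-91543 + 1/(-331130)) = 57607/(-91543 - 1/331130) = 57607/(-30312633591/331130) = 57607*(-331130/30312633591) = -19075405910/30312633591 ≈ -0.62929)
X + s = -19075405910/30312633591 - 189840 = -5754569436321350/30312633591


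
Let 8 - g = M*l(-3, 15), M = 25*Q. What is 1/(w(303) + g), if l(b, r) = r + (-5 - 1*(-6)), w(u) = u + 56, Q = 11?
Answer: -1/4033 ≈ -0.00024795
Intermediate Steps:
w(u) = 56 + u
M = 275 (M = 25*11 = 275)
l(b, r) = 1 + r (l(b, r) = r + (-5 + 6) = r + 1 = 1 + r)
g = -4392 (g = 8 - 275*(1 + 15) = 8 - 275*16 = 8 - 1*4400 = 8 - 4400 = -4392)
1/(w(303) + g) = 1/((56 + 303) - 4392) = 1/(359 - 4392) = 1/(-4033) = -1/4033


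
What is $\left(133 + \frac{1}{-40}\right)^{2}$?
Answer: $\frac{28291761}{1600} \approx 17682.0$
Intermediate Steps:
$\left(133 + \frac{1}{-40}\right)^{2} = \left(133 - \frac{1}{40}\right)^{2} = \left(\frac{5319}{40}\right)^{2} = \frac{28291761}{1600}$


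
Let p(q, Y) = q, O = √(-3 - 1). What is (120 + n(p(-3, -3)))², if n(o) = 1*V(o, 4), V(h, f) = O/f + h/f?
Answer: 227525/16 + 477*I/4 ≈ 14220.0 + 119.25*I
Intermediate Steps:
O = 2*I (O = √(-4) = 2*I ≈ 2.0*I)
V(h, f) = h/f + 2*I/f (V(h, f) = (2*I)/f + h/f = 2*I/f + h/f = h/f + 2*I/f)
n(o) = I/2 + o/4 (n(o) = 1*((o + 2*I)/4) = 1*(I/2 + o/4) = I/2 + o/4)
(120 + n(p(-3, -3)))² = (120 + (I/2 + (¼)*(-3)))² = (120 + (I/2 - ¾))² = (120 + (-¾ + I/2))² = (477/4 + I/2)²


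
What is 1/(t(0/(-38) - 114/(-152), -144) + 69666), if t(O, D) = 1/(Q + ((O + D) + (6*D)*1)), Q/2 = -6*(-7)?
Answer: 3693/257276534 ≈ 1.4354e-5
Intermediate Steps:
Q = 84 (Q = 2*(-6*(-7)) = 2*42 = 84)
t(O, D) = 1/(84 + O + 7*D) (t(O, D) = 1/(84 + ((O + D) + (6*D)*1)) = 1/(84 + ((D + O) + 6*D)) = 1/(84 + (O + 7*D)) = 1/(84 + O + 7*D))
1/(t(0/(-38) - 114/(-152), -144) + 69666) = 1/(1/(84 + (0/(-38) - 114/(-152)) + 7*(-144)) + 69666) = 1/(1/(84 + (0*(-1/38) - 114*(-1/152)) - 1008) + 69666) = 1/(1/(84 + (0 + ¾) - 1008) + 69666) = 1/(1/(84 + ¾ - 1008) + 69666) = 1/(1/(-3693/4) + 69666) = 1/(-4/3693 + 69666) = 1/(257276534/3693) = 3693/257276534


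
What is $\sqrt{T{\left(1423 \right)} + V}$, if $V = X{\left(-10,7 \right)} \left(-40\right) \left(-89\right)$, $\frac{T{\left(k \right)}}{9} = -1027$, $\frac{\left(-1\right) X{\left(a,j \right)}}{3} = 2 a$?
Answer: $\sqrt{204357} \approx 452.06$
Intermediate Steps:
$X{\left(a,j \right)} = - 6 a$ ($X{\left(a,j \right)} = - 3 \cdot 2 a = - 6 a$)
$T{\left(k \right)} = -9243$ ($T{\left(k \right)} = 9 \left(-1027\right) = -9243$)
$V = 213600$ ($V = \left(-6\right) \left(-10\right) \left(-40\right) \left(-89\right) = 60 \left(-40\right) \left(-89\right) = \left(-2400\right) \left(-89\right) = 213600$)
$\sqrt{T{\left(1423 \right)} + V} = \sqrt{-9243 + 213600} = \sqrt{204357}$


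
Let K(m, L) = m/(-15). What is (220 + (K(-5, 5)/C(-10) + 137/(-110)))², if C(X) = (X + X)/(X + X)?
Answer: 5227145401/108900 ≈ 48000.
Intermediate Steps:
K(m, L) = -m/15 (K(m, L) = m*(-1/15) = -m/15)
C(X) = 1 (C(X) = (2*X)/((2*X)) = (2*X)*(1/(2*X)) = 1)
(220 + (K(-5, 5)/C(-10) + 137/(-110)))² = (220 + (-1/15*(-5)/1 + 137/(-110)))² = (220 + ((⅓)*1 + 137*(-1/110)))² = (220 + (⅓ - 137/110))² = (220 - 301/330)² = (72299/330)² = 5227145401/108900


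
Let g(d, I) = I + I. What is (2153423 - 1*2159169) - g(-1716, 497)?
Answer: -6740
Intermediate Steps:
g(d, I) = 2*I
(2153423 - 1*2159169) - g(-1716, 497) = (2153423 - 1*2159169) - 2*497 = (2153423 - 2159169) - 1*994 = -5746 - 994 = -6740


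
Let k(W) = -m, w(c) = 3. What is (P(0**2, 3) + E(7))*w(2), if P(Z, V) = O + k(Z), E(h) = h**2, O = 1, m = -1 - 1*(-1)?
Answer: 150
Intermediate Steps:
m = 0 (m = -1 + 1 = 0)
k(W) = 0 (k(W) = -1*0 = 0)
P(Z, V) = 1 (P(Z, V) = 1 + 0 = 1)
(P(0**2, 3) + E(7))*w(2) = (1 + 7**2)*3 = (1 + 49)*3 = 50*3 = 150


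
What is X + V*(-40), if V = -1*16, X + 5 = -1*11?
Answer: 624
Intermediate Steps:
X = -16 (X = -5 - 1*11 = -5 - 11 = -16)
V = -16
X + V*(-40) = -16 - 16*(-40) = -16 + 640 = 624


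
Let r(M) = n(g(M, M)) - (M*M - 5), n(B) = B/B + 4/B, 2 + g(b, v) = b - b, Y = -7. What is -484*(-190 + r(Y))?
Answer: 113740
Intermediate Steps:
g(b, v) = -2 (g(b, v) = -2 + (b - b) = -2 + 0 = -2)
n(B) = 1 + 4/B
r(M) = 4 - M² (r(M) = (4 - 2)/(-2) - (M*M - 5) = -½*2 - (M² - 5) = -1 - (-5 + M²) = -1 + (5 - M²) = 4 - M²)
-484*(-190 + r(Y)) = -484*(-190 + (4 - 1*(-7)²)) = -484*(-190 + (4 - 1*49)) = -484*(-190 + (4 - 49)) = -484*(-190 - 45) = -484*(-235) = 113740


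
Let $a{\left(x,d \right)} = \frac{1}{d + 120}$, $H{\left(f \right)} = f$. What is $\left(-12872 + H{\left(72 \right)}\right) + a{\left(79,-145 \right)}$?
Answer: $- \frac{320001}{25} \approx -12800.0$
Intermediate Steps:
$a{\left(x,d \right)} = \frac{1}{120 + d}$
$\left(-12872 + H{\left(72 \right)}\right) + a{\left(79,-145 \right)} = \left(-12872 + 72\right) + \frac{1}{120 - 145} = -12800 + \frac{1}{-25} = -12800 - \frac{1}{25} = - \frac{320001}{25}$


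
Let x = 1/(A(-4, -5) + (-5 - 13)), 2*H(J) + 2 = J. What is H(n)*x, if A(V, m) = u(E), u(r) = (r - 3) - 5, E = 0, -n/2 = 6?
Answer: 7/26 ≈ 0.26923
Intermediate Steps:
n = -12 (n = -2*6 = -12)
H(J) = -1 + J/2
u(r) = -8 + r (u(r) = (-3 + r) - 5 = -8 + r)
A(V, m) = -8 (A(V, m) = -8 + 0 = -8)
x = -1/26 (x = 1/(-8 + (-5 - 13)) = 1/(-8 - 18) = 1/(-26) = -1/26 ≈ -0.038462)
H(n)*x = (-1 + (½)*(-12))*(-1/26) = (-1 - 6)*(-1/26) = -7*(-1/26) = 7/26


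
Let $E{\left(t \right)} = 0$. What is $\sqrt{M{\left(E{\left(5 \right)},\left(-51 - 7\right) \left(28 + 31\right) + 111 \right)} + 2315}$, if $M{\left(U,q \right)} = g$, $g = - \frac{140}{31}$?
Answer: $\frac{5 \sqrt{88815}}{31} \approx 48.068$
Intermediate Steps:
$g = - \frac{140}{31}$ ($g = \left(-140\right) \frac{1}{31} = - \frac{140}{31} \approx -4.5161$)
$M{\left(U,q \right)} = - \frac{140}{31}$
$\sqrt{M{\left(E{\left(5 \right)},\left(-51 - 7\right) \left(28 + 31\right) + 111 \right)} + 2315} = \sqrt{- \frac{140}{31} + 2315} = \sqrt{\frac{71625}{31}} = \frac{5 \sqrt{88815}}{31}$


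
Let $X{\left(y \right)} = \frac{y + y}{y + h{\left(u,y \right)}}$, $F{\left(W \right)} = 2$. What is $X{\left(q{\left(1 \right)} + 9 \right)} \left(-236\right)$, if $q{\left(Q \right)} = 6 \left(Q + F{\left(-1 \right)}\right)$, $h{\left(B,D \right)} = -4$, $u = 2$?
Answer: $- \frac{12744}{23} \approx -554.09$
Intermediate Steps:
$q{\left(Q \right)} = 12 + 6 Q$ ($q{\left(Q \right)} = 6 \left(Q + 2\right) = 6 \left(2 + Q\right) = 12 + 6 Q$)
$X{\left(y \right)} = \frac{2 y}{-4 + y}$ ($X{\left(y \right)} = \frac{y + y}{y - 4} = \frac{2 y}{-4 + y}$)
$X{\left(q{\left(1 \right)} + 9 \right)} \left(-236\right) = \frac{2 \left(\left(12 + 6 \cdot 1\right) + 9\right)}{-4 + \left(\left(12 + 6 \cdot 1\right) + 9\right)} \left(-236\right) = \frac{2 \left(\left(12 + 6\right) + 9\right)}{-4 + \left(\left(12 + 6\right) + 9\right)} \left(-236\right) = \frac{2 \left(18 + 9\right)}{-4 + \left(18 + 9\right)} \left(-236\right) = 2 \cdot 27 \frac{1}{-4 + 27} \left(-236\right) = 2 \cdot 27 \cdot \frac{1}{23} \left(-236\right) = \frac{54}{23} \left(-236\right) = - \frac{12744}{23}$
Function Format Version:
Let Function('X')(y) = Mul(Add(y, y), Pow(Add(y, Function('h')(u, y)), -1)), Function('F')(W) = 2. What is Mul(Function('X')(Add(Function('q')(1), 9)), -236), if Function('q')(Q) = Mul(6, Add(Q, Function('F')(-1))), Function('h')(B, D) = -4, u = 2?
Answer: Rational(-12744, 23) ≈ -554.09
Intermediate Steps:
Function('q')(Q) = Add(12, Mul(6, Q)) (Function('q')(Q) = Mul(6, Add(Q, 2)) = Mul(6, Add(2, Q)) = Add(12, Mul(6, Q)))
Function('X')(y) = Mul(2, y, Pow(Add(-4, y), -1)) (Function('X')(y) = Mul(Add(y, y), Pow(Add(y, -4), -1)) = Mul(Mul(2, y), Pow(Add(-4, y), -1)) = Mul(2, y, Pow(Add(-4, y), -1)))
Mul(Function('X')(Add(Function('q')(1), 9)), -236) = Mul(Mul(2, Add(Add(12, Mul(6, 1)), 9), Pow(Add(-4, Add(Add(12, Mul(6, 1)), 9)), -1)), -236) = Mul(Mul(2, Add(Add(12, 6), 9), Pow(Add(-4, Add(Add(12, 6), 9)), -1)), -236) = Mul(Mul(2, Add(18, 9), Pow(Add(-4, Add(18, 9)), -1)), -236) = Mul(Mul(2, 27, Pow(Add(-4, 27), -1)), -236) = Mul(Mul(2, 27, Pow(23, -1)), -236) = Mul(Mul(2, 27, Rational(1, 23)), -236) = Mul(Rational(54, 23), -236) = Rational(-12744, 23)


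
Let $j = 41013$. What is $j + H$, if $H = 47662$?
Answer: $88675$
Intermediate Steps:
$j + H = 41013 + 47662 = 88675$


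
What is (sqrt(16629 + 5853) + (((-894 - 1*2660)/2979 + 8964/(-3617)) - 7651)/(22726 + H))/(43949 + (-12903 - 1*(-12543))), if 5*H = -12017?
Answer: -412397062835/47724918045164451 + 3*sqrt(2498)/43589 ≈ 0.0034312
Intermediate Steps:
H = -12017/5 (H = (1/5)*(-12017) = -12017/5 ≈ -2403.4)
(sqrt(16629 + 5853) + (((-894 - 1*2660)/2979 + 8964/(-3617)) - 7651)/(22726 + H))/(43949 + (-12903 - 1*(-12543))) = (sqrt(16629 + 5853) + (((-894 - 1*2660)/2979 + 8964/(-3617)) - 7651)/(22726 - 12017/5))/(43949 + (-12903 - 1*(-12543))) = (sqrt(22482) + (((-894 - 2660)*(1/2979) + 8964*(-1/3617)) - 7651)/(101613/5))/(43949 + (-12903 + 12543)) = (3*sqrt(2498) + ((-3554*1/2979 - 8964/3617) - 7651)*(5/101613))/(43949 - 360) = (3*sqrt(2498) + ((-3554/2979 - 8964/3617) - 7651)*(5/101613))/43589 = (3*sqrt(2498) + (-39558574/10775043 - 7651)*(5/101613))*(1/43589) = (3*sqrt(2498) - 82479412567/10775043*5/101613)*(1/43589) = (3*sqrt(2498) - 412397062835/1094884444359)*(1/43589) = (-412397062835/1094884444359 + 3*sqrt(2498))*(1/43589) = -412397062835/47724918045164451 + 3*sqrt(2498)/43589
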